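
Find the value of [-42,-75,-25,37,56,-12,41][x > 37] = keep x where x > 37: -42✗, -75✗, -25✗, 37✗, 56✓, -12✗, 41✓
= [56, 41]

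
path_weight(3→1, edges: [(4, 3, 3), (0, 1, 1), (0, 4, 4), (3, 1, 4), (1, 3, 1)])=w(3→1)=4
= 4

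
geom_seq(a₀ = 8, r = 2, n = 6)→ a_0 = 8*2^0 = 8
a_1 = 8*2^1 = 16
a_2 = 8*2^2 = 32
...
= [8, 16, 32, 64, 128, 256]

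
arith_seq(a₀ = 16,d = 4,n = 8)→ a_0 = 16 + 0*4 = 16
a_1 = 16 + 1*4 = 20
a_2 = 16 + 2*4 = 24
...
= [16, 20, 24, 28, 32, 36, 40, 44]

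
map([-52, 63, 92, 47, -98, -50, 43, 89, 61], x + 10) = -52+10=-42, 63+10=73, 92+10=102, 47+10=57, -98+10=-88, -50+10=-40, 43+10=53, 89+10=99, 61+10=71
= [-42, 73, 102, 57, -88, -40, 53, 99, 71]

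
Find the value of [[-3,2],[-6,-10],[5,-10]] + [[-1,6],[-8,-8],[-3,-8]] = [[-4, 8], [-14, -18], [2, -18]]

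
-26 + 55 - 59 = -30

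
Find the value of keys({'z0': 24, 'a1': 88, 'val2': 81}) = ['z0', 'a1', 'val2']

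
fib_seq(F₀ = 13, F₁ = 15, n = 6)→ F_2 = F_1 + F_0 = 28
F_3 = F_2 + F_1 = 43
F_4 = F_3 + F_2 = 71
...
= [13, 15, 28, 43, 71, 114]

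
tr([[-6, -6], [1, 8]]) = diagonal: (-6) + 8
= 2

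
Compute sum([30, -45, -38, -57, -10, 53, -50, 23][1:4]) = slice → [-45, -38, -57]
(-45) + (-38) + (-57)
= -140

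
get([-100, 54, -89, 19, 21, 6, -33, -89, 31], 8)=31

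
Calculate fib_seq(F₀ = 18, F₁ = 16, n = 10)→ [18, 16, 34, 50, 84, 134, 218, 352, 570, 922]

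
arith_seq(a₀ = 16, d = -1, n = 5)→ [16, 15, 14, 13, 12]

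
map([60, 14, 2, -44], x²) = (60)²=3600, (14)²=196, (2)²=4, (-44)²=1936
= [3600, 196, 4, 1936]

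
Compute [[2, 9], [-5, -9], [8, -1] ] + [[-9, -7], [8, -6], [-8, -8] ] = [[-7, 2], [3, -15], [0, -9]]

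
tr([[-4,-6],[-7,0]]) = diagonal: (-4) + 0
= -4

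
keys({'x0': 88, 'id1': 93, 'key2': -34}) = ['x0', 'id1', 'key2']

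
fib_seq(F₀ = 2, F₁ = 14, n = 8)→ [2, 14, 16, 30, 46, 76, 122, 198]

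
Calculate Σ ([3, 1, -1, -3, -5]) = -5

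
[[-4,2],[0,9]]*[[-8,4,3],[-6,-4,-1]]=[[20, -24, -14], [-54, -36, -9]]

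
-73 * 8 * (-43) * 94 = 2360528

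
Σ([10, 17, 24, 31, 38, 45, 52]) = 10 + 17 + 24 + 31 + 38 + 45 + 52
= 217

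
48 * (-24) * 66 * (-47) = 3573504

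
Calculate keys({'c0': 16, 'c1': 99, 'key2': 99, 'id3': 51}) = ['c0', 'c1', 'key2', 'id3']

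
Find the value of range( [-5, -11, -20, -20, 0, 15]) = 35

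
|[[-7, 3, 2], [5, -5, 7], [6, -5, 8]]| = 51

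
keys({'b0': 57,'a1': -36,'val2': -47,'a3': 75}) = ['b0', 'a1', 'val2', 'a3']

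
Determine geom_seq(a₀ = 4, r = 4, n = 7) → a_0 = 4*4^0 = 4
a_1 = 4*4^1 = 16
a_2 = 4*4^2 = 64
...
= [4, 16, 64, 256, 1024, 4096, 16384]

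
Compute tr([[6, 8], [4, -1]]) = diagonal: 6 + (-1)
= 5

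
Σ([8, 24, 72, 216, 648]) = 968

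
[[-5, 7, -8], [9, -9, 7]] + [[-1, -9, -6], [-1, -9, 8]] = [[-6, -2, -14], [8, -18, 15]]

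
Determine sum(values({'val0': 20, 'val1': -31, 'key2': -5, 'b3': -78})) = -94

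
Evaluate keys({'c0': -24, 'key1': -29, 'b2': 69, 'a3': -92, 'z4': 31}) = ['c0', 'key1', 'b2', 'a3', 'z4']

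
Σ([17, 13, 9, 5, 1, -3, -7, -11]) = 17 + 13 + 9 + 5 + 1 + (-3) + (-7) + (-11)
= 24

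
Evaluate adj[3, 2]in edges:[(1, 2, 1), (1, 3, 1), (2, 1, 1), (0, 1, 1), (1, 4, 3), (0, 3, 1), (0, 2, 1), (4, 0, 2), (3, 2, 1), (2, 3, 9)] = 1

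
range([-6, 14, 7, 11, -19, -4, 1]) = 33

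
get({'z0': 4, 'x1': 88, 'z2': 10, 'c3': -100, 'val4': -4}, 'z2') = 10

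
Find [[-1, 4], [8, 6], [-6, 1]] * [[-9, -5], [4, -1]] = [[25, 1], [-48, -46], [58, 29]]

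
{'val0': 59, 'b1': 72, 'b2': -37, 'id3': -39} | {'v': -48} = {'val0': 59, 'b1': 72, 'b2': -37, 'id3': -39, 'v': -48}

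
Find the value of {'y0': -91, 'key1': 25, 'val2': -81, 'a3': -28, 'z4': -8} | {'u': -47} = {'y0': -91, 'key1': 25, 'val2': -81, 'a3': -28, 'z4': -8, 'u': -47}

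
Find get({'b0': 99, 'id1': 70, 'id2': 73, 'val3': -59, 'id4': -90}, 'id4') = -90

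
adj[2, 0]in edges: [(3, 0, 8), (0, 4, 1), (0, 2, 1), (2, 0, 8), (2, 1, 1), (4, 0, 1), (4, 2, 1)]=8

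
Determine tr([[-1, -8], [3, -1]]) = -2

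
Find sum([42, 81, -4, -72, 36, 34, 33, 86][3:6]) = -2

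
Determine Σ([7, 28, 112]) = 7 + 28 + 112
= 147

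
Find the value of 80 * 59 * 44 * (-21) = -4361280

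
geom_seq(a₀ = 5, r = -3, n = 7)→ [5, -15, 45, -135, 405, -1215, 3645]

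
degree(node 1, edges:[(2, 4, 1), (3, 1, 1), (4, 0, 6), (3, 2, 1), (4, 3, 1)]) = incident: (3,1)
= 1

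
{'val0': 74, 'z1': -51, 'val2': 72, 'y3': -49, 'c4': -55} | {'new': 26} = {'val0': 74, 'z1': -51, 'val2': 72, 'y3': -49, 'c4': -55, 'new': 26}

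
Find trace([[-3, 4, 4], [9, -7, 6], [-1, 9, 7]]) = -3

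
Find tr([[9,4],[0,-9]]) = 0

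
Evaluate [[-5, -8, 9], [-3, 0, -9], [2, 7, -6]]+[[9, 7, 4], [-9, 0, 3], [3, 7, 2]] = [[4, -1, 13], [-12, 0, -6], [5, 14, -4]]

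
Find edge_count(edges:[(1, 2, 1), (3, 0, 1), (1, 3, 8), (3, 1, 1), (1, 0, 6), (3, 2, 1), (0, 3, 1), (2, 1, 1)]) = 8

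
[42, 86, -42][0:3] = [42, 86, -42]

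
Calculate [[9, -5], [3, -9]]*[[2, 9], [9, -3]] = C[0][0] = (9)*(2) + (-5)*(9) = -27
C[0][1] = (9)*(9) + (-5)*(-3) = 96
C[1][0] = (3)*(2) + (-9)*(9) = -75
C[1][1] = (3)*(9) + (-9)*(-3) = 54
= [[-27, 96], [-75, 54]]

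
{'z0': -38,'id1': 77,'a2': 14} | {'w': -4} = {'z0': -38, 'id1': 77, 'a2': 14, 'w': -4}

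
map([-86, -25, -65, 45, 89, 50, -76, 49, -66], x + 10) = -86+10=-76, -25+10=-15, -65+10=-55, 45+10=55, 89+10=99, 50+10=60, -76+10=-66, 49+10=59, -66+10=-56
= [-76, -15, -55, 55, 99, 60, -66, 59, -56]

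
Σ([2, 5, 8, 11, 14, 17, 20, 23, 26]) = 2 + 5 + 8 + 11 + 14 + 17 + 20 + 23 + 26
= 126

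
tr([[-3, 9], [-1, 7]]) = 4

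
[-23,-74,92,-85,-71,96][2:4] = [92, -85]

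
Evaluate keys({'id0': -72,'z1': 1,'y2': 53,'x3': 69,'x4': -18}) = ['id0', 'z1', 'y2', 'x3', 'x4']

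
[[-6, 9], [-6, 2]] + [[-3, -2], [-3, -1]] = [[-9, 7], [-9, 1]]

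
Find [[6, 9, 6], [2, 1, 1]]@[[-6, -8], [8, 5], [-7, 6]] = C[0][0] = (6)*(-6) + (9)*(8) + (6)*(-7) = -6
C[0][1] = (6)*(-8) + (9)*(5) + (6)*(6) = 33
C[1][0] = (2)*(-6) + (1)*(8) + (1)*(-7) = -11
C[1][1] = (2)*(-8) + (1)*(5) + (1)*(6) = -5
= [[-6, 33], [-11, -5]]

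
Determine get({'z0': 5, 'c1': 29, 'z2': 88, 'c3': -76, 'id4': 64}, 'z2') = 88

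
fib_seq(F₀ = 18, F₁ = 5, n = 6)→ [18, 5, 23, 28, 51, 79]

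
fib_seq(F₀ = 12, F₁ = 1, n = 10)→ [12, 1, 13, 14, 27, 41, 68, 109, 177, 286]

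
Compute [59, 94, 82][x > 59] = [94, 82]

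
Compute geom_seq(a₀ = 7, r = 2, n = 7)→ a_0 = 7*2^0 = 7
a_1 = 7*2^1 = 14
a_2 = 7*2^2 = 28
...
= [7, 14, 28, 56, 112, 224, 448]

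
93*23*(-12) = -25668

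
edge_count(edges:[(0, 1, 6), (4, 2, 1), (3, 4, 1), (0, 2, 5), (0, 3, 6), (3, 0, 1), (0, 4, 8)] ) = 7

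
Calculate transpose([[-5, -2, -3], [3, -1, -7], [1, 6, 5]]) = [[-5, 3, 1], [-2, -1, 6], [-3, -7, 5]]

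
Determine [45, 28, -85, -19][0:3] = [45, 28, -85]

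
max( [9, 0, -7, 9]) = 9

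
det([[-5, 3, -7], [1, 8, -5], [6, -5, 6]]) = (1)*(-5)*det([[8, -5], [-5, 6]]) + (-1)*(3)*det([[1, -5], [6, 6]]) + (1)*(-7)*det([[1, 8], [6, -5]])
= -115 + -108 + 371
= 148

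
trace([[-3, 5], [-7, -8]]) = -11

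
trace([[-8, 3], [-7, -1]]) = -9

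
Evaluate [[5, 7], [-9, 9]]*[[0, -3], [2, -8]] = C[0][0] = (5)*(0) + (7)*(2) = 14
C[0][1] = (5)*(-3) + (7)*(-8) = -71
C[1][0] = (-9)*(0) + (9)*(2) = 18
C[1][1] = (-9)*(-3) + (9)*(-8) = -45
= [[14, -71], [18, -45]]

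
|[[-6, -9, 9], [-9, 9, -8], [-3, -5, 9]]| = -543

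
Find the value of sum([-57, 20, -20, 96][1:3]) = slice → [20, -20]
20 + (-20)
= 0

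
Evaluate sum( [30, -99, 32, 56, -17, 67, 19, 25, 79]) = 30 + (-99) + 32 + 56 + (-17) + 67 + 19 + 25 + 79
= 192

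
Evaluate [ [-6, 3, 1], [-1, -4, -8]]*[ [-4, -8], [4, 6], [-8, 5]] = [[28, 71], [52, -56]]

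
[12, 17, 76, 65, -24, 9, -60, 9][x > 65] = keep x where x > 65: 12✗, 17✗, 76✓, 65✗, -24✗, 9✗, -60✗, 9✗
= [76]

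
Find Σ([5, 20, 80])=105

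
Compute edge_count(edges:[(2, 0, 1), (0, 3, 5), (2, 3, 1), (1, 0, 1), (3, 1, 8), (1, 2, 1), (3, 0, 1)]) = 7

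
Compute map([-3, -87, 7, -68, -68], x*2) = [-6, -174, 14, -136, -136]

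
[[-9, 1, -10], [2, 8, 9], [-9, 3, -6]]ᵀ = [[-9, 2, -9], [1, 8, 3], [-10, 9, -6]]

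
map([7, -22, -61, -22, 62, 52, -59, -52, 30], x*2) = 7*2=14, -22*2=-44, -61*2=-122, -22*2=-44, 62*2=124, 52*2=104, -59*2=-118, -52*2=-104, 30*2=60
= [14, -44, -122, -44, 124, 104, -118, -104, 60]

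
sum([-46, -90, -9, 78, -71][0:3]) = -145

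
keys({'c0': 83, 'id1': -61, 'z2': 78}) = ['c0', 'id1', 'z2']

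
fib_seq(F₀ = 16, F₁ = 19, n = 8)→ F_2 = F_1 + F_0 = 35
F_3 = F_2 + F_1 = 54
F_4 = F_3 + F_2 = 89
...
= [16, 19, 35, 54, 89, 143, 232, 375]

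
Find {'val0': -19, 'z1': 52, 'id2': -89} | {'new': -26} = {'val0': -19, 'z1': 52, 'id2': -89, 'new': -26}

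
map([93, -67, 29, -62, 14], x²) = (93)²=8649, (-67)²=4489, (29)²=841, (-62)²=3844, (14)²=196
= [8649, 4489, 841, 3844, 196]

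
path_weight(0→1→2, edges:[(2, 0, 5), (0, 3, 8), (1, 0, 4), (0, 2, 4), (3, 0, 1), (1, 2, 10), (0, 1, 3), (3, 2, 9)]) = w(0→1)=3 + w(1→2)=10
= 13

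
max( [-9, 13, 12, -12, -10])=13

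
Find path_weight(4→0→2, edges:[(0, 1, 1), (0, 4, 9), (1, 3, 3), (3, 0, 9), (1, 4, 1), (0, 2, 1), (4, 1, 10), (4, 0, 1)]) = w(4→0)=1 + w(0→2)=1
= 2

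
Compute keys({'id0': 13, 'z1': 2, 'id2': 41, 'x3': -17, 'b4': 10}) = ['id0', 'z1', 'id2', 'x3', 'b4']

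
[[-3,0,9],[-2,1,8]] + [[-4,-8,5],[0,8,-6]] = [[-7, -8, 14], [-2, 9, 2]]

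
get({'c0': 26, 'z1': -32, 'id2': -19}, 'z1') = -32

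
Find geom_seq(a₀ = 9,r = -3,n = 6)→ [9, -27, 81, -243, 729, -2187]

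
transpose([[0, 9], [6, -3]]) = [[0, 6], [9, -3]]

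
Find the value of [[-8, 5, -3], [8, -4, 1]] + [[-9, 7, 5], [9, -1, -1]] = [[-17, 12, 2], [17, -5, 0]]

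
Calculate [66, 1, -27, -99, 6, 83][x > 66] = [83]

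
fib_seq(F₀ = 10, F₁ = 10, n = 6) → [10, 10, 20, 30, 50, 80]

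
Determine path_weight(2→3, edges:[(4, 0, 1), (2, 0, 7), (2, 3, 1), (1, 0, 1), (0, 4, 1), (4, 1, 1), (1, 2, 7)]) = w(2→3)=1
= 1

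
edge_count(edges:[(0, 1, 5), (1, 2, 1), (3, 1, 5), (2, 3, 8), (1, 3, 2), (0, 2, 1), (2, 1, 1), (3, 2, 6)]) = 8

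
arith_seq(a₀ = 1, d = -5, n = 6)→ a_0 = 1 + 0*-5 = 1
a_1 = 1 + 1*-5 = -4
a_2 = 1 + 2*-5 = -9
...
= [1, -4, -9, -14, -19, -24]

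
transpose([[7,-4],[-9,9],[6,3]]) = [[7, -9, 6], [-4, 9, 3]]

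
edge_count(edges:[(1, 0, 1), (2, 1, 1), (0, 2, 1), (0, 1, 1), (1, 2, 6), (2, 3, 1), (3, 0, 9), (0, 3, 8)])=8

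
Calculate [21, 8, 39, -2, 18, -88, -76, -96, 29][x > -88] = keep x where x > -88: 21✓, 8✓, 39✓, -2✓, 18✓, -88✗, -76✓, -96✗, 29✓
= [21, 8, 39, -2, 18, -76, 29]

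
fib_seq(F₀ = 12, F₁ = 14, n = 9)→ [12, 14, 26, 40, 66, 106, 172, 278, 450]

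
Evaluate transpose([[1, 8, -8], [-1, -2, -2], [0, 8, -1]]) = [[1, -1, 0], [8, -2, 8], [-8, -2, -1]]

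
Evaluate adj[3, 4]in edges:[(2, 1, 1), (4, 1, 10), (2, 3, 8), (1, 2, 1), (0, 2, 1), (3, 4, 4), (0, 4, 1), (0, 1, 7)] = 4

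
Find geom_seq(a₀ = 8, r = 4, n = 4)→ [8, 32, 128, 512]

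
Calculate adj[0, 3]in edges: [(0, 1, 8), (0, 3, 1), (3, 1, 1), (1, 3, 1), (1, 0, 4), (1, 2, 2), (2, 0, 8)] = 1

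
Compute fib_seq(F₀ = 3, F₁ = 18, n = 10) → [3, 18, 21, 39, 60, 99, 159, 258, 417, 675]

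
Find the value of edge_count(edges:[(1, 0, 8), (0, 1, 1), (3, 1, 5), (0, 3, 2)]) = 4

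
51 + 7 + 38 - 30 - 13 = 53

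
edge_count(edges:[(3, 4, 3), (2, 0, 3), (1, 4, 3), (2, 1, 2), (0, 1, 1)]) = 5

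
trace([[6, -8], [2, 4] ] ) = 10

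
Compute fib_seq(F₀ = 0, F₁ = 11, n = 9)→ F_2 = F_1 + F_0 = 11
F_3 = F_2 + F_1 = 22
F_4 = F_3 + F_2 = 33
...
= [0, 11, 11, 22, 33, 55, 88, 143, 231]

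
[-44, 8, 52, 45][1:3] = [8, 52]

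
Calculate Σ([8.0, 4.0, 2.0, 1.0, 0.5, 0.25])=15.75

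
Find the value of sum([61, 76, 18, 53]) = 61 + 76 + 18 + 53
= 208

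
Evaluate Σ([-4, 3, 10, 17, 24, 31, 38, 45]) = (-4) + 3 + 10 + 17 + 24 + 31 + 38 + 45
= 164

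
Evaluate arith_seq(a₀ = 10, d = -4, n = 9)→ [10, 6, 2, -2, -6, -10, -14, -18, -22]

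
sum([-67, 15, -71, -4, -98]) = (-67) + 15 + (-71) + (-4) + (-98)
= -225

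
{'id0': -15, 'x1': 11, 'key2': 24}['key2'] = 24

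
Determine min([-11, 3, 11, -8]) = -11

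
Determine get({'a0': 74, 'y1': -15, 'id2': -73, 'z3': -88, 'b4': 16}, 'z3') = -88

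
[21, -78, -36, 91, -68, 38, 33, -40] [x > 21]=[91, 38, 33]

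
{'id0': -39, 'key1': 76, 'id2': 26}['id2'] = 26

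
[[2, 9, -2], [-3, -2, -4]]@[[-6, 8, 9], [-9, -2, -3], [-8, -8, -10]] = [[-77, 14, 11], [68, 12, 19]]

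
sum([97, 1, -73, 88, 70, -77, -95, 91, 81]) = 183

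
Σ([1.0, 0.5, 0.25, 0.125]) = 1.875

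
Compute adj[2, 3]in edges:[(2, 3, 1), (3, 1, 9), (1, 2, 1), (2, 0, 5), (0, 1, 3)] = 1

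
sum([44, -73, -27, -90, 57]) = 44 + (-73) + (-27) + (-90) + 57
= -89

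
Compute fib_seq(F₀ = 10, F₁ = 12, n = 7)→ [10, 12, 22, 34, 56, 90, 146]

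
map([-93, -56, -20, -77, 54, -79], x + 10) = [-83, -46, -10, -67, 64, -69]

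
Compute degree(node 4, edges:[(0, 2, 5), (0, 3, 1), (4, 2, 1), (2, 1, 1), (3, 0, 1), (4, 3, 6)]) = incident: (4,2), (4,3)
= 2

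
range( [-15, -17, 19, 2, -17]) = 36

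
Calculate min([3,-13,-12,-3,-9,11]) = -13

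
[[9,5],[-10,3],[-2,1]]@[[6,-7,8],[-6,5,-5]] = C[0][0] = (9)*(6) + (5)*(-6) = 24
C[0][1] = (9)*(-7) + (5)*(5) = -38
C[0][2] = (9)*(8) + (5)*(-5) = 47
C[1][0] = (-10)*(6) + (3)*(-6) = -78
C[1][1] = (-10)*(-7) + (3)*(5) = 85
C[1][2] = (-10)*(8) + (3)*(-5) = -95
... (3 more cells)
= [[24, -38, 47], [-78, 85, -95], [-18, 19, -21]]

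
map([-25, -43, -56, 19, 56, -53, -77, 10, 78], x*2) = -25*2=-50, -43*2=-86, -56*2=-112, 19*2=38, 56*2=112, -53*2=-106, -77*2=-154, 10*2=20, 78*2=156
= [-50, -86, -112, 38, 112, -106, -154, 20, 156]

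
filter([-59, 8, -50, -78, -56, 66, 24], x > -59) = [8, -50, -56, 66, 24]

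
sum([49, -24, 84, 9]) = 118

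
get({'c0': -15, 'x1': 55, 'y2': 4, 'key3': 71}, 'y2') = 4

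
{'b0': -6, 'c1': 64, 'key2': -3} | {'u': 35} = {'b0': -6, 'c1': 64, 'key2': -3, 'u': 35}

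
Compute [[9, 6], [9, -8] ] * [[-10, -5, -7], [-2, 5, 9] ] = C[0][0] = (9)*(-10) + (6)*(-2) = -102
C[0][1] = (9)*(-5) + (6)*(5) = -15
C[0][2] = (9)*(-7) + (6)*(9) = -9
C[1][0] = (9)*(-10) + (-8)*(-2) = -74
C[1][1] = (9)*(-5) + (-8)*(5) = -85
C[1][2] = (9)*(-7) + (-8)*(9) = -135
= [[-102, -15, -9], [-74, -85, -135]]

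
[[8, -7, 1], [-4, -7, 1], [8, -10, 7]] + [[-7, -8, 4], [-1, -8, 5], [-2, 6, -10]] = [[1, -15, 5], [-5, -15, 6], [6, -4, -3]]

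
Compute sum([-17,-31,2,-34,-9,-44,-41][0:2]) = -48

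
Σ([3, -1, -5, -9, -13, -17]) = 3 + (-1) + (-5) + (-9) + (-13) + (-17)
= -42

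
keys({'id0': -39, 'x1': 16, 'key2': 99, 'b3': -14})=['id0', 'x1', 'key2', 'b3']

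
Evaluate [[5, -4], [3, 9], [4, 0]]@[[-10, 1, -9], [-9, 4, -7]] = C[0][0] = (5)*(-10) + (-4)*(-9) = -14
C[0][1] = (5)*(1) + (-4)*(4) = -11
C[0][2] = (5)*(-9) + (-4)*(-7) = -17
C[1][0] = (3)*(-10) + (9)*(-9) = -111
C[1][1] = (3)*(1) + (9)*(4) = 39
C[1][2] = (3)*(-9) + (9)*(-7) = -90
... (3 more cells)
= [[-14, -11, -17], [-111, 39, -90], [-40, 4, -36]]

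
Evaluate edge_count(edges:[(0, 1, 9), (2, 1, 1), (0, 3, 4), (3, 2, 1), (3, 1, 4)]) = 5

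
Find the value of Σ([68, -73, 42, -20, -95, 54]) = -24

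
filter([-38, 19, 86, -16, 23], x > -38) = keep x where x > -38: -38✗, 19✓, 86✓, -16✓, 23✓
= [19, 86, -16, 23]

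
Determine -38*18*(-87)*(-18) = -1071144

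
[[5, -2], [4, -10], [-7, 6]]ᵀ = [[5, 4, -7], [-2, -10, 6]]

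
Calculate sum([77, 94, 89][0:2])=slice → [77, 94]
77 + 94
= 171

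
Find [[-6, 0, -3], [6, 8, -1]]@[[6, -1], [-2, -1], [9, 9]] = C[0][0] = (-6)*(6) + (0)*(-2) + (-3)*(9) = -63
C[0][1] = (-6)*(-1) + (0)*(-1) + (-3)*(9) = -21
C[1][0] = (6)*(6) + (8)*(-2) + (-1)*(9) = 11
C[1][1] = (6)*(-1) + (8)*(-1) + (-1)*(9) = -23
= [[-63, -21], [11, -23]]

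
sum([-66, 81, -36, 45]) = 24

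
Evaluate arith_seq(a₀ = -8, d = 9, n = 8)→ [-8, 1, 10, 19, 28, 37, 46, 55]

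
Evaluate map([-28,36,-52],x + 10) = -28+10=-18, 36+10=46, -52+10=-42
= [-18, 46, -42]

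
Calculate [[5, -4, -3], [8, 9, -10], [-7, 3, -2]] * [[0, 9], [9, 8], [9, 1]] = C[0][0] = (5)*(0) + (-4)*(9) + (-3)*(9) = -63
C[0][1] = (5)*(9) + (-4)*(8) + (-3)*(1) = 10
C[1][0] = (8)*(0) + (9)*(9) + (-10)*(9) = -9
C[1][1] = (8)*(9) + (9)*(8) + (-10)*(1) = 134
C[2][0] = (-7)*(0) + (3)*(9) + (-2)*(9) = 9
C[2][1] = (-7)*(9) + (3)*(8) + (-2)*(1) = -41
= [[-63, 10], [-9, 134], [9, -41]]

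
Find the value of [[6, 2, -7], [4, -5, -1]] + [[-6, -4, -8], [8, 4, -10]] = [[0, -2, -15], [12, -1, -11]]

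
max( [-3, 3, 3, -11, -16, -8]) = 3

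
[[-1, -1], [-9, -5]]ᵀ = [[-1, -9], [-1, -5]]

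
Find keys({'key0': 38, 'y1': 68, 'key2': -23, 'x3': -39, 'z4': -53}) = ['key0', 'y1', 'key2', 'x3', 'z4']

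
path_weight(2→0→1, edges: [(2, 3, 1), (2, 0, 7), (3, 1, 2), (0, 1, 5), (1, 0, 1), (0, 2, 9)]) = 12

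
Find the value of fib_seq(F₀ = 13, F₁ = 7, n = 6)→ F_2 = F_1 + F_0 = 20
F_3 = F_2 + F_1 = 27
F_4 = F_3 + F_2 = 47
...
= [13, 7, 20, 27, 47, 74]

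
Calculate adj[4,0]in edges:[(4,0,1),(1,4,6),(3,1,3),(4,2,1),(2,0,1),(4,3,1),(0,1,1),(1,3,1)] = 1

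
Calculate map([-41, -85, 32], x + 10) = -41+10=-31, -85+10=-75, 32+10=42
= [-31, -75, 42]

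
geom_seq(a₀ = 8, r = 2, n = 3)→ a_0 = 8*2^0 = 8
a_1 = 8*2^1 = 16
a_2 = 8*2^2 = 32
= [8, 16, 32]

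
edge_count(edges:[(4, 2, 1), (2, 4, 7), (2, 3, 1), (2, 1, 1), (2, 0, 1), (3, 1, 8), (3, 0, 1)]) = 7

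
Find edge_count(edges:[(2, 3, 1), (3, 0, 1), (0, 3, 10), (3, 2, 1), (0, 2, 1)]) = 5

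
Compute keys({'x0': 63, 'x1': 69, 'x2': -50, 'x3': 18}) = ['x0', 'x1', 'x2', 'x3']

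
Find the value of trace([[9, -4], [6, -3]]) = diagonal: 9 + (-3)
= 6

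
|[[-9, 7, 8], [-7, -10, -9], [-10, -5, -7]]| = (1)*(-9)*det([[-10, -9], [-5, -7]]) + (-1)*(7)*det([[-7, -9], [-10, -7]]) + (1)*(8)*det([[-7, -10], [-10, -5]])
= -225 + 287 + -520
= -458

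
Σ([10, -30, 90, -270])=10 + -30 + 90 + -270
= -200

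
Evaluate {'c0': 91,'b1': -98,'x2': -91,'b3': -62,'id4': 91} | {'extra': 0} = {'c0': 91, 'b1': -98, 'x2': -91, 'b3': -62, 'id4': 91, 'extra': 0}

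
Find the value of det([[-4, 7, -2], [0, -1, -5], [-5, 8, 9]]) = 61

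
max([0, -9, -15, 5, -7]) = 5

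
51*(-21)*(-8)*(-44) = -376992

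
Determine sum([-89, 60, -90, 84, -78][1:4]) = 54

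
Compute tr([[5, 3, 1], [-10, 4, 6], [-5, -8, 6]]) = 15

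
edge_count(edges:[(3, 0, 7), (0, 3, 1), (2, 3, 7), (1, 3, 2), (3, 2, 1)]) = 5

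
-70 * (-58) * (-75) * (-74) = 22533000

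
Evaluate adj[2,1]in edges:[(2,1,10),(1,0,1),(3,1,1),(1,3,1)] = 10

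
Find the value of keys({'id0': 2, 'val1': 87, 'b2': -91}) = ['id0', 'val1', 'b2']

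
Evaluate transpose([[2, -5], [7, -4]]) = [[2, 7], [-5, -4]]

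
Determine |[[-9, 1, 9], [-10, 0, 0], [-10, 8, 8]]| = (1)*(-9)*det([[0, 0], [8, 8]]) + (-1)*(1)*det([[-10, 0], [-10, 8]]) + (1)*(9)*det([[-10, 0], [-10, 8]])
= 0 + 80 + -720
= -640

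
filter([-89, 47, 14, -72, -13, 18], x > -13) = keep x where x > -13: -89✗, 47✓, 14✓, -72✗, -13✗, 18✓
= [47, 14, 18]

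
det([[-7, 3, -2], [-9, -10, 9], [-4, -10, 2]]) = (1)*(-7)*det([[-10, 9], [-10, 2]]) + (-1)*(3)*det([[-9, 9], [-4, 2]]) + (1)*(-2)*det([[-9, -10], [-4, -10]])
= -490 + -54 + -100
= -644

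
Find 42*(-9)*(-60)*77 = 1746360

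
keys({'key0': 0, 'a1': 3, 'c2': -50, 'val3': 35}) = ['key0', 'a1', 'c2', 'val3']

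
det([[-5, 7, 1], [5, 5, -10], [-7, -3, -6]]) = (1)*(-5)*det([[5, -10], [-3, -6]]) + (-1)*(7)*det([[5, -10], [-7, -6]]) + (1)*(1)*det([[5, 5], [-7, -3]])
= 300 + 700 + 20
= 1020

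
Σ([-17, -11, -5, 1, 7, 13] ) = (-17) + (-11) + (-5) + 1 + 7 + 13
= -12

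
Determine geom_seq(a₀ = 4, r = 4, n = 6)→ [4, 16, 64, 256, 1024, 4096]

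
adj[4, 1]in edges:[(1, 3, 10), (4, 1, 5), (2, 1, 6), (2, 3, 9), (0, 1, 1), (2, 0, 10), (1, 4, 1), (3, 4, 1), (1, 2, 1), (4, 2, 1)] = 5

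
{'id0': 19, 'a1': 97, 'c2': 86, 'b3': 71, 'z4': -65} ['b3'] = 71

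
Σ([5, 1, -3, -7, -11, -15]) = -30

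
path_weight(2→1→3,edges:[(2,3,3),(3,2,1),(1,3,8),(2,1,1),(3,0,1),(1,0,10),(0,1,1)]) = w(2→1)=1 + w(1→3)=8
= 9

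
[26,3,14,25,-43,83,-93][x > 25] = keep x where x > 25: 26✓, 3✗, 14✗, 25✗, -43✗, 83✓, -93✗
= [26, 83]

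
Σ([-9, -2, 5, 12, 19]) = (-9) + (-2) + 5 + 12 + 19
= 25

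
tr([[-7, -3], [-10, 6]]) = diagonal: (-7) + 6
= -1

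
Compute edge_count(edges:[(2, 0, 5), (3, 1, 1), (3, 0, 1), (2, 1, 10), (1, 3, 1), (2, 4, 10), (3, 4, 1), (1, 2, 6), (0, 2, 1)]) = 9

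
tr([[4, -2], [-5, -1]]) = diagonal: 4 + (-1)
= 3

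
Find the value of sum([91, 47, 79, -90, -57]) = 70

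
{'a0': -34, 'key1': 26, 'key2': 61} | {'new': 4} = {'a0': -34, 'key1': 26, 'key2': 61, 'new': 4}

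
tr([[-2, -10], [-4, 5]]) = diagonal: (-2) + 5
= 3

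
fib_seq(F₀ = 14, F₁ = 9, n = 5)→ [14, 9, 23, 32, 55]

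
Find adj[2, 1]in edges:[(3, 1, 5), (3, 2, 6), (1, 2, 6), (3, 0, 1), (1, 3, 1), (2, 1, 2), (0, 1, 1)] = 2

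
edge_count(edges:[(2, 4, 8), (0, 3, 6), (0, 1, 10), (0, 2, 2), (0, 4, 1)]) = 5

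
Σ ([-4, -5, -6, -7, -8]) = -30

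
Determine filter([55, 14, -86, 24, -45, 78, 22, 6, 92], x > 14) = keep x where x > 14: 55✓, 14✗, -86✗, 24✓, -45✗, 78✓, 22✓, 6✗, 92✓
= [55, 24, 78, 22, 92]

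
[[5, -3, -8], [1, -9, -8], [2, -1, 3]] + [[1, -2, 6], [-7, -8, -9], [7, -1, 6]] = [[6, -5, -2], [-6, -17, -17], [9, -2, 9]]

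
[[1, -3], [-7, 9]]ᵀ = [[1, -7], [-3, 9]]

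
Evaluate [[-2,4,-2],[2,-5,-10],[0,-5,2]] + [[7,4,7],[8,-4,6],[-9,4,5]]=[[5, 8, 5], [10, -9, -4], [-9, -1, 7]]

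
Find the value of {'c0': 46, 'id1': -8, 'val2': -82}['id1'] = -8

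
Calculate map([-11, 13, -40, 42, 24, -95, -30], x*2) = [-22, 26, -80, 84, 48, -190, -60]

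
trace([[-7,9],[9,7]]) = 0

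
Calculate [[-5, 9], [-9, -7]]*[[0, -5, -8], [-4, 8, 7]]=[[-36, 97, 103], [28, -11, 23]]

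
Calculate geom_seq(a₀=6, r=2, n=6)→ a_0 = 6*2^0 = 6
a_1 = 6*2^1 = 12
a_2 = 6*2^2 = 24
...
= [6, 12, 24, 48, 96, 192]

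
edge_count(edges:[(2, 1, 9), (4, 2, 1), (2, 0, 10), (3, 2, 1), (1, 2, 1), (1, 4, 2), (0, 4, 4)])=7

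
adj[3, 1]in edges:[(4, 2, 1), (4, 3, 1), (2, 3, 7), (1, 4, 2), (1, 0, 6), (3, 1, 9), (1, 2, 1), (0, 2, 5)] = 9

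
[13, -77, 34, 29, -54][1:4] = [-77, 34, 29]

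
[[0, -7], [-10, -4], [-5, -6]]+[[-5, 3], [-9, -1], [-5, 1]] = [[-5, -4], [-19, -5], [-10, -5]]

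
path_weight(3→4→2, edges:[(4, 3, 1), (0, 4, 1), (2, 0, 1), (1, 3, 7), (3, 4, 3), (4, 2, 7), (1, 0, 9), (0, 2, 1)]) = w(3→4)=3 + w(4→2)=7
= 10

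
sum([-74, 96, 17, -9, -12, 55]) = 73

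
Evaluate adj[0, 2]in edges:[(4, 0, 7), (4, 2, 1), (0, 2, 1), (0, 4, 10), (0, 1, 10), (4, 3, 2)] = 1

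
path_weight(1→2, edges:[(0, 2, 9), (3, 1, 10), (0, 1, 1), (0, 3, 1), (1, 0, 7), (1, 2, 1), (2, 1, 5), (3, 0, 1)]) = 1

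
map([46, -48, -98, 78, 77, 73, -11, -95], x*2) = 46*2=92, -48*2=-96, -98*2=-196, 78*2=156, 77*2=154, 73*2=146, -11*2=-22, -95*2=-190
= [92, -96, -196, 156, 154, 146, -22, -190]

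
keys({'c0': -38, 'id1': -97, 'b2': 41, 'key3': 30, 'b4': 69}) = ['c0', 'id1', 'b2', 'key3', 'b4']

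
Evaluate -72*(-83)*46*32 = 8796672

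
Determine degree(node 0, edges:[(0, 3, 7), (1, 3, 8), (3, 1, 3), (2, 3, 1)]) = 1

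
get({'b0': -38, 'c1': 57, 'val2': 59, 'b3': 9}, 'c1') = 57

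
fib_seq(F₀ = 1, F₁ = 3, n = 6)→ [1, 3, 4, 7, 11, 18]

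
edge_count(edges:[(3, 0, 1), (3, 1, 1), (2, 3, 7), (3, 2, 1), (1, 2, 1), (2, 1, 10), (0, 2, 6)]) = 7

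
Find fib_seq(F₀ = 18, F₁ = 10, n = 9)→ F_2 = F_1 + F_0 = 28
F_3 = F_2 + F_1 = 38
F_4 = F_3 + F_2 = 66
...
= [18, 10, 28, 38, 66, 104, 170, 274, 444]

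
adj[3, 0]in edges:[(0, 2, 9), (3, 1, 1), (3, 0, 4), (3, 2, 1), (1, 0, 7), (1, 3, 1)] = 4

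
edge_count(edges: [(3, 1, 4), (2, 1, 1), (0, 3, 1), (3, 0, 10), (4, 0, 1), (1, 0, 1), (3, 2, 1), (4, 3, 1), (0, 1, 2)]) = 9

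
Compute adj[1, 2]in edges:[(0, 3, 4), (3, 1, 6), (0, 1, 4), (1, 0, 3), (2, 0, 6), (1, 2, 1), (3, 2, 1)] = 1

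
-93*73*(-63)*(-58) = -24807006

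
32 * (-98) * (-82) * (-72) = -18514944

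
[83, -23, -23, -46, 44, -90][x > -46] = [83, -23, -23, 44]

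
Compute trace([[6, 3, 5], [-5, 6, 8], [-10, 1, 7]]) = 19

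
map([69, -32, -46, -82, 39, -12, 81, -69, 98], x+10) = 69+10=79, -32+10=-22, -46+10=-36, -82+10=-72, 39+10=49, -12+10=-2, 81+10=91, -69+10=-59, 98+10=108
= [79, -22, -36, -72, 49, -2, 91, -59, 108]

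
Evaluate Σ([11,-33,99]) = 11 + -33 + 99
= 77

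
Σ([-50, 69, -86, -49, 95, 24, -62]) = -59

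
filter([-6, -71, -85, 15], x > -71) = [-6, 15]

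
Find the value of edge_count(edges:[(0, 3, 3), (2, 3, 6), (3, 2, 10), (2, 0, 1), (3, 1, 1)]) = 5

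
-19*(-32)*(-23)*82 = -1146688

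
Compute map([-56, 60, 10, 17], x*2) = [-112, 120, 20, 34]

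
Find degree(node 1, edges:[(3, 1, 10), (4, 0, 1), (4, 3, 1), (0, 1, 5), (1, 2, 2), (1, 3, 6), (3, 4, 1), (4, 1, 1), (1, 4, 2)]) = incident: (3,1), (0,1), (1,2), (1,3), (4,1), (1,4)
= 6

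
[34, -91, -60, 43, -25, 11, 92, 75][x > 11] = keep x where x > 11: 34✓, -91✗, -60✗, 43✓, -25✗, 11✗, 92✓, 75✓
= [34, 43, 92, 75]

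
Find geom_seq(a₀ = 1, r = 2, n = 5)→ a_0 = 1*2^0 = 1
a_1 = 1*2^1 = 2
a_2 = 1*2^2 = 4
...
= [1, 2, 4, 8, 16]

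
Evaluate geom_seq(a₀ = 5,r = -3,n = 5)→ a_0 = 5*(-3)^0 = 5
a_1 = 5*(-3)^1 = -15
a_2 = 5*(-3)^2 = 45
...
= [5, -15, 45, -135, 405]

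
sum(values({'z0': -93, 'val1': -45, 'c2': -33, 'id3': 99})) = (-93) + (-45) + (-33) + 99
= -72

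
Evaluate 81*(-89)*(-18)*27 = 3503574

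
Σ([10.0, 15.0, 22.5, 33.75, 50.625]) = 131.875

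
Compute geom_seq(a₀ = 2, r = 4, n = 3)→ [2, 8, 32]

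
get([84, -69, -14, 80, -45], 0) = 84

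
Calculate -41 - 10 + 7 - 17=-61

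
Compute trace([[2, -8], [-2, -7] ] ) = -5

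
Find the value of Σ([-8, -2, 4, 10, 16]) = (-8) + (-2) + 4 + 10 + 16
= 20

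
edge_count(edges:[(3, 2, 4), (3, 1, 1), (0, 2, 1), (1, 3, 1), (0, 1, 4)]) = 5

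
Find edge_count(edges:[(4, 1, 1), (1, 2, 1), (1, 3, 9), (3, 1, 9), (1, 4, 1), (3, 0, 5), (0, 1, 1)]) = 7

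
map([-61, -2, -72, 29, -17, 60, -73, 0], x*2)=-61*2=-122, -2*2=-4, -72*2=-144, 29*2=58, -17*2=-34, 60*2=120, -73*2=-146, 0*2=0
= [-122, -4, -144, 58, -34, 120, -146, 0]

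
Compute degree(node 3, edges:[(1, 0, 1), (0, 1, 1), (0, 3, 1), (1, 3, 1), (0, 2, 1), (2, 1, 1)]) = 2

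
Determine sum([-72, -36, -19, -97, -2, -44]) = (-72) + (-36) + (-19) + (-97) + (-2) + (-44)
= -270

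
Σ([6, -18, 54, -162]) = 6 + -18 + 54 + -162
= -120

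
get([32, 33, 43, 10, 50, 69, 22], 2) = 43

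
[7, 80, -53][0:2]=[7, 80]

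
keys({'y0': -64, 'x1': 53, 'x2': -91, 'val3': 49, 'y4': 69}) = ['y0', 'x1', 'x2', 'val3', 'y4']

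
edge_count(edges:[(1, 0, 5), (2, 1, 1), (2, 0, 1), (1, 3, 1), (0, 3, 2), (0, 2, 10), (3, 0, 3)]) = 7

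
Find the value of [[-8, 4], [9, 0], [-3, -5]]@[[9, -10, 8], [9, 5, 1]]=C[0][0] = (-8)*(9) + (4)*(9) = -36
C[0][1] = (-8)*(-10) + (4)*(5) = 100
C[0][2] = (-8)*(8) + (4)*(1) = -60
C[1][0] = (9)*(9) + (0)*(9) = 81
C[1][1] = (9)*(-10) + (0)*(5) = -90
C[1][2] = (9)*(8) + (0)*(1) = 72
... (3 more cells)
= [[-36, 100, -60], [81, -90, 72], [-72, 5, -29]]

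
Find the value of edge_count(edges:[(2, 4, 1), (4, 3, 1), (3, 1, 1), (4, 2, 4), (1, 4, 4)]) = 5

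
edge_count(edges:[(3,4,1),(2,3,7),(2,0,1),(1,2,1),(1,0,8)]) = 5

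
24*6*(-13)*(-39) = 73008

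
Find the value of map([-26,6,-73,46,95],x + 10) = [-16, 16, -63, 56, 105]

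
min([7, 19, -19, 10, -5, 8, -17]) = -19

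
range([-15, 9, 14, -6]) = 29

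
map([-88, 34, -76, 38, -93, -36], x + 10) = [-78, 44, -66, 48, -83, -26]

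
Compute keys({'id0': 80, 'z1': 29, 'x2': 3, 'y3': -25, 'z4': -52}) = ['id0', 'z1', 'x2', 'y3', 'z4']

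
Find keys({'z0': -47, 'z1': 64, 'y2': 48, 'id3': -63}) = ['z0', 'z1', 'y2', 'id3']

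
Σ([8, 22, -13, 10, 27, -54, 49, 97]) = 146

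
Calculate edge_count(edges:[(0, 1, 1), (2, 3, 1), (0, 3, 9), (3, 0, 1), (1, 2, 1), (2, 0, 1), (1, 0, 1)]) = 7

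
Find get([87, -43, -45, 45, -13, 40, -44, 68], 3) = 45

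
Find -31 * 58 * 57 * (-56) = 5739216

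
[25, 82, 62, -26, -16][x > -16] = keep x where x > -16: 25✓, 82✓, 62✓, -26✗, -16✗
= [25, 82, 62]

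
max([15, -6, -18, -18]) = 15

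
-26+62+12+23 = 71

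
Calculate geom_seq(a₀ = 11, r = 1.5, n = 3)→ [11.0, 16.5, 24.75]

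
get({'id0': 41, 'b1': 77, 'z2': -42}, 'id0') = 41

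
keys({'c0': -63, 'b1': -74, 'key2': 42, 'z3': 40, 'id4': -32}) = ['c0', 'b1', 'key2', 'z3', 'id4']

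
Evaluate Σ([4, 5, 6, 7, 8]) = 4 + 5 + 6 + 7 + 8
= 30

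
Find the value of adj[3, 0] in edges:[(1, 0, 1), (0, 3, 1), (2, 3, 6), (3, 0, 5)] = 5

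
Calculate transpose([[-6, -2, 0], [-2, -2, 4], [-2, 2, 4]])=[[-6, -2, -2], [-2, -2, 2], [0, 4, 4]]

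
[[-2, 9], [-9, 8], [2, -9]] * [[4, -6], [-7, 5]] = [[-71, 57], [-92, 94], [71, -57]]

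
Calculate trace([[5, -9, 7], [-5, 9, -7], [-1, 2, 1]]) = 15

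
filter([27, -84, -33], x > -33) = [27]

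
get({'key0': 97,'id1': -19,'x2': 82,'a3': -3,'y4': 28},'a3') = -3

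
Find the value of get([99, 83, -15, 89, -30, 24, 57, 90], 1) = 83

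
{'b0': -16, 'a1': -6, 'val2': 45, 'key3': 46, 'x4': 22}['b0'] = -16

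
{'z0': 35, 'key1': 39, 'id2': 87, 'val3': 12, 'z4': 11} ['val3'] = 12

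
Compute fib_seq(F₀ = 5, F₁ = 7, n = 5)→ F_2 = F_1 + F_0 = 12
F_3 = F_2 + F_1 = 19
F_4 = F_3 + F_2 = 31
= [5, 7, 12, 19, 31]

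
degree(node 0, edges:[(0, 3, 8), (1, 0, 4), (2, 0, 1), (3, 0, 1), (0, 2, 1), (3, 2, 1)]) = incident: (0,3), (1,0), (2,0), (3,0), (0,2)
= 5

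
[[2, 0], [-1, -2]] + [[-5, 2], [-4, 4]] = [[-3, 2], [-5, 2]]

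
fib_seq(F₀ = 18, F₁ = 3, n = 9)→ [18, 3, 21, 24, 45, 69, 114, 183, 297]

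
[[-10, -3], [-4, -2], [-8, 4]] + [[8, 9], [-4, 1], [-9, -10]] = [[-2, 6], [-8, -1], [-17, -6]]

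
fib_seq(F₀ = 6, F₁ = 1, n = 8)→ F_2 = F_1 + F_0 = 7
F_3 = F_2 + F_1 = 8
F_4 = F_3 + F_2 = 15
...
= [6, 1, 7, 8, 15, 23, 38, 61]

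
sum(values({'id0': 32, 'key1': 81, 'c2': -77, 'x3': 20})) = 56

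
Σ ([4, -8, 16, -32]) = -20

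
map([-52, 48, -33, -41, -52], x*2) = [-104, 96, -66, -82, -104]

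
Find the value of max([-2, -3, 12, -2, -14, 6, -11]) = 12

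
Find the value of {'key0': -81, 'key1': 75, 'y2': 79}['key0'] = -81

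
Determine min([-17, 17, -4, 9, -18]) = -18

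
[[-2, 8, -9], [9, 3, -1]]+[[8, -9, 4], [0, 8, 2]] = [[6, -1, -5], [9, 11, 1]]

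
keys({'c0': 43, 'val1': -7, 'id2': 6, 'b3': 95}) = ['c0', 'val1', 'id2', 'b3']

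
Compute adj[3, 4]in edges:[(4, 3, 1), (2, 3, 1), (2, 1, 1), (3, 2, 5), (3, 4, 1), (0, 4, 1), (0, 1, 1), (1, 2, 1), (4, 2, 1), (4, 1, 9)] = 1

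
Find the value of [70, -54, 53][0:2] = [70, -54]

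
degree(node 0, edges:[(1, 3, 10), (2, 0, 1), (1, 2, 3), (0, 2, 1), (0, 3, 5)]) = incident: (2,0), (0,2), (0,3)
= 3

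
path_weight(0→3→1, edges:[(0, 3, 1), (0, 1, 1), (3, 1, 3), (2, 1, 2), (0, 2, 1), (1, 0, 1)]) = 4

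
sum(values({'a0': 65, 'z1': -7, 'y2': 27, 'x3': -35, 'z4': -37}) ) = 13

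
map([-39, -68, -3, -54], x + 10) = -39+10=-29, -68+10=-58, -3+10=7, -54+10=-44
= [-29, -58, 7, -44]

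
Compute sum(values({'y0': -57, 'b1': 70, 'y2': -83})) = -70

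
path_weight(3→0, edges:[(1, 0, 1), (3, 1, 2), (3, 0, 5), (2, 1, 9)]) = 5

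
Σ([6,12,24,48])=90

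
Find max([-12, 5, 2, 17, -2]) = 17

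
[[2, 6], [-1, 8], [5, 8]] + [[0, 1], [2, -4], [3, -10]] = [[2, 7], [1, 4], [8, -2]]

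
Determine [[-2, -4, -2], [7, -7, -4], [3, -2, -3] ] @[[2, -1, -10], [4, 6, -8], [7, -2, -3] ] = C[0][0] = (-2)*(2) + (-4)*(4) + (-2)*(7) = -34
C[0][1] = (-2)*(-1) + (-4)*(6) + (-2)*(-2) = -18
C[0][2] = (-2)*(-10) + (-4)*(-8) + (-2)*(-3) = 58
C[1][0] = (7)*(2) + (-7)*(4) + (-4)*(7) = -42
C[1][1] = (7)*(-1) + (-7)*(6) + (-4)*(-2) = -41
C[1][2] = (7)*(-10) + (-7)*(-8) + (-4)*(-3) = -2
... (3 more cells)
= [[-34, -18, 58], [-42, -41, -2], [-23, -9, -5]]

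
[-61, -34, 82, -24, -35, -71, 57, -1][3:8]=[-24, -35, -71, 57, -1]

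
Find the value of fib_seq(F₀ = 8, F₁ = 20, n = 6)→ F_2 = F_1 + F_0 = 28
F_3 = F_2 + F_1 = 48
F_4 = F_3 + F_2 = 76
...
= [8, 20, 28, 48, 76, 124]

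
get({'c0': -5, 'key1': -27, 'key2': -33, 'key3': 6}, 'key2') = -33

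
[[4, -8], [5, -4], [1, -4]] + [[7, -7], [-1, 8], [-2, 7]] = [[11, -15], [4, 4], [-1, 3]]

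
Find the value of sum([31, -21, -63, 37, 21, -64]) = -59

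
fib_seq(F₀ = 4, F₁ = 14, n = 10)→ F_2 = F_1 + F_0 = 18
F_3 = F_2 + F_1 = 32
F_4 = F_3 + F_2 = 50
...
= [4, 14, 18, 32, 50, 82, 132, 214, 346, 560]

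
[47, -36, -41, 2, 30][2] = -41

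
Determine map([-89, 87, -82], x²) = [7921, 7569, 6724]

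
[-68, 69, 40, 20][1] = 69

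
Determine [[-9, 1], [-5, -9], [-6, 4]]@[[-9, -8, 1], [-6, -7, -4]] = C[0][0] = (-9)*(-9) + (1)*(-6) = 75
C[0][1] = (-9)*(-8) + (1)*(-7) = 65
C[0][2] = (-9)*(1) + (1)*(-4) = -13
C[1][0] = (-5)*(-9) + (-9)*(-6) = 99
C[1][1] = (-5)*(-8) + (-9)*(-7) = 103
C[1][2] = (-5)*(1) + (-9)*(-4) = 31
... (3 more cells)
= [[75, 65, -13], [99, 103, 31], [30, 20, -22]]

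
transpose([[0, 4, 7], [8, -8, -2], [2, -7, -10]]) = [[0, 8, 2], [4, -8, -7], [7, -2, -10]]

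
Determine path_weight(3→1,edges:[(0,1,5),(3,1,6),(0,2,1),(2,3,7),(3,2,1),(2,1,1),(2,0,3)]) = w(3→1)=6
= 6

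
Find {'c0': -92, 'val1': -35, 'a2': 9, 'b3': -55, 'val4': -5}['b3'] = -55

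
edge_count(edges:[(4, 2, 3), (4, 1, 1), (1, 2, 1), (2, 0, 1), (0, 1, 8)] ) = 5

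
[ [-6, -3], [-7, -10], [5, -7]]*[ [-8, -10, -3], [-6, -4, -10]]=[[66, 72, 48], [116, 110, 121], [2, -22, 55]]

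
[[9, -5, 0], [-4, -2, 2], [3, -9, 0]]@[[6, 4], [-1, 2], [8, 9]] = C[0][0] = (9)*(6) + (-5)*(-1) + (0)*(8) = 59
C[0][1] = (9)*(4) + (-5)*(2) + (0)*(9) = 26
C[1][0] = (-4)*(6) + (-2)*(-1) + (2)*(8) = -6
C[1][1] = (-4)*(4) + (-2)*(2) + (2)*(9) = -2
C[2][0] = (3)*(6) + (-9)*(-1) + (0)*(8) = 27
C[2][1] = (3)*(4) + (-9)*(2) + (0)*(9) = -6
= [[59, 26], [-6, -2], [27, -6]]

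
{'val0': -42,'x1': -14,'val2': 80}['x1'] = -14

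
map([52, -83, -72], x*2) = [104, -166, -144]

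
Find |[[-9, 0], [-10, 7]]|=-63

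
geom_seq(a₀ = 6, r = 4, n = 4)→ [6, 24, 96, 384]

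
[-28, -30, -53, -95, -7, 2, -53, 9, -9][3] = -95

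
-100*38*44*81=-13543200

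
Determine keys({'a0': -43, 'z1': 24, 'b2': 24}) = ['a0', 'z1', 'b2']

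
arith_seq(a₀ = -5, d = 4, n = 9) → [-5, -1, 3, 7, 11, 15, 19, 23, 27]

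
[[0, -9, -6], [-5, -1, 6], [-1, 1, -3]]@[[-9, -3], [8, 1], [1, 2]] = [[-78, -21], [43, 26], [14, -2]]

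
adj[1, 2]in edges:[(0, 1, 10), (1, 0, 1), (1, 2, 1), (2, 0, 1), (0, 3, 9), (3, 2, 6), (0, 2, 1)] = 1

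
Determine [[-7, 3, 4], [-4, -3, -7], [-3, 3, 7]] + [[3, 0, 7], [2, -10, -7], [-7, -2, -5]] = [[-4, 3, 11], [-2, -13, -14], [-10, 1, 2]]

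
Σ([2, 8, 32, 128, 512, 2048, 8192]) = 2 + 8 + 32 + 128 + 512 + 2048 + 8192
= 10922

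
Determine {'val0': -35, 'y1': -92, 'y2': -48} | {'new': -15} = {'val0': -35, 'y1': -92, 'y2': -48, 'new': -15}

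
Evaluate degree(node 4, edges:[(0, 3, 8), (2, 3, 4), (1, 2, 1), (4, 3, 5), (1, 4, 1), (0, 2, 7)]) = incident: (4,3), (1,4)
= 2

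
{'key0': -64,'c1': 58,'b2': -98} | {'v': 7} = {'key0': -64, 'c1': 58, 'b2': -98, 'v': 7}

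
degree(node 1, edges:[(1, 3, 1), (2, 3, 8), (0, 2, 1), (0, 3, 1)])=1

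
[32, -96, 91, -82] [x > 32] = [91]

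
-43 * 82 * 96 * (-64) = 21663744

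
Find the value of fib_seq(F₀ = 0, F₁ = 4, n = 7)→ F_2 = F_1 + F_0 = 4
F_3 = F_2 + F_1 = 8
F_4 = F_3 + F_2 = 12
...
= [0, 4, 4, 8, 12, 20, 32]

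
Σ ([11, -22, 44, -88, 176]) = 121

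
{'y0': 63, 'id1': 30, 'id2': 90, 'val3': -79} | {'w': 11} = {'y0': 63, 'id1': 30, 'id2': 90, 'val3': -79, 'w': 11}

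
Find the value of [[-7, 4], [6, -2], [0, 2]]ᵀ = [[-7, 6, 0], [4, -2, 2]]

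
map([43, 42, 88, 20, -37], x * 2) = [86, 84, 176, 40, -74]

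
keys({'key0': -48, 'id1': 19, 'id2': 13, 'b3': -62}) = ['key0', 'id1', 'id2', 'b3']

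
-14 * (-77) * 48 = 51744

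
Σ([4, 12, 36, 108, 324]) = 4 + 12 + 36 + 108 + 324
= 484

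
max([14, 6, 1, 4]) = 14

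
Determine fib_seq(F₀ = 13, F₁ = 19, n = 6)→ [13, 19, 32, 51, 83, 134]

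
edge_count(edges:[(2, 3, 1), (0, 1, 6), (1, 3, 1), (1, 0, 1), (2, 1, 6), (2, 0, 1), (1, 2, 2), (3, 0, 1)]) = 8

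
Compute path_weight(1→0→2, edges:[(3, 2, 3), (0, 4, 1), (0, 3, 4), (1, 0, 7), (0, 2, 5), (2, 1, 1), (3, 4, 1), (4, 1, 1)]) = w(1→0)=7 + w(0→2)=5
= 12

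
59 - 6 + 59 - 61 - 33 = 18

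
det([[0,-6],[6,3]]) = (0)*(3) - (-6)*(6)
= 36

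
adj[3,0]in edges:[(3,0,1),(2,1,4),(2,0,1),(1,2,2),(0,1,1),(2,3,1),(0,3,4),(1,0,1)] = 1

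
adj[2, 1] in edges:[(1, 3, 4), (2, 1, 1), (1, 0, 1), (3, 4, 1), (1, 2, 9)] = 1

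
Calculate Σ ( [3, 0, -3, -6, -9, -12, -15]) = -42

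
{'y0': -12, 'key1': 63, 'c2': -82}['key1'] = 63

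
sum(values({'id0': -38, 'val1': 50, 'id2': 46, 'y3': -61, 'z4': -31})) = -34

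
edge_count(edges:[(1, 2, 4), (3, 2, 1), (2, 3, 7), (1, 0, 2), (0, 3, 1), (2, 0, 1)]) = 6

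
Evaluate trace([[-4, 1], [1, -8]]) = diagonal: (-4) + (-8)
= -12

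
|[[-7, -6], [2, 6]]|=(-7)*(6) - (-6)*(2)
= -30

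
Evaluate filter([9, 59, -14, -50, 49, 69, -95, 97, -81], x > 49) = keep x where x > 49: 9✗, 59✓, -14✗, -50✗, 49✗, 69✓, -95✗, 97✓, -81✗
= [59, 69, 97]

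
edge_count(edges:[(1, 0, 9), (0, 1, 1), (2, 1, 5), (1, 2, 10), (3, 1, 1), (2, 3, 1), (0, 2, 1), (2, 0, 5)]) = 8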